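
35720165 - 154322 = 35565843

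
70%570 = 70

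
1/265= 1/265 = 0.00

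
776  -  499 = 277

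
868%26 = 10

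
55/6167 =55/6167 =0.01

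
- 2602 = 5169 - 7771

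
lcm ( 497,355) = 2485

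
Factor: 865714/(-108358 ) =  - 432857/54179= - 17^( - 1)*3187^( -1)*432857^1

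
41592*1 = 41592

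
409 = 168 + 241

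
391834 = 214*1831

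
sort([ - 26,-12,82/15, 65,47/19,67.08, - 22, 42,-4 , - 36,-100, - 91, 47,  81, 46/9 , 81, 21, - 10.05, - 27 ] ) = [  -  100, - 91, - 36, - 27, -26, - 22, - 12,  -  10.05,-4 , 47/19, 46/9,82/15, 21,  42, 47, 65,  67.08, 81,81 ]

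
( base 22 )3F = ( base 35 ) 2b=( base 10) 81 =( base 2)1010001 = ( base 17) 4D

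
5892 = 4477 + 1415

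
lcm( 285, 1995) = 1995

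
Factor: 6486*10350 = 67130100  =  2^2*3^3*5^2 * 23^2*47^1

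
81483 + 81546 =163029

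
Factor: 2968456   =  2^3*371057^1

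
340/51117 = 340/51117 = 0.01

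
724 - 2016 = -1292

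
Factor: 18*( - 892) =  - 2^3*3^2*223^1 = - 16056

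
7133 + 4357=11490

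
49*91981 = 4507069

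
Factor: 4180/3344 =2^(-2)*5^1 = 5/4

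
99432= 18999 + 80433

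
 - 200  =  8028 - 8228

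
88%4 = 0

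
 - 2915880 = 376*( - 7755 )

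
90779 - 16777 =74002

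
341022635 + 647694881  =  988717516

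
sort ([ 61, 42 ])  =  [ 42 , 61 ] 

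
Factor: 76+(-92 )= - 16 = - 2^4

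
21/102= 7/34 =0.21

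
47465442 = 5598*8479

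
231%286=231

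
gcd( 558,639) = 9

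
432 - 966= - 534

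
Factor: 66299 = 167^1*397^1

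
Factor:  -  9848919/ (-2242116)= 2^(-2)*3^( -1 )*37^1*61^(  -  1)*1021^(-1)*88729^1 = 3282973/747372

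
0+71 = 71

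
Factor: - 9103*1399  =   - 12735097 = - 1399^1*9103^1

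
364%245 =119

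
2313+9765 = 12078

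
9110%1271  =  213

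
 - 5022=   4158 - 9180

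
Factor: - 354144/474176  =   - 357/478 = - 2^( - 1)*3^1*7^1*17^1*239^( - 1)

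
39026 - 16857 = 22169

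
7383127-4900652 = 2482475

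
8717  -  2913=5804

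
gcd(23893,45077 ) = 1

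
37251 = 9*4139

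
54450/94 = 27225/47 = 579.26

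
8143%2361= 1060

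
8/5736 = 1/717 = 0.00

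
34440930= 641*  53730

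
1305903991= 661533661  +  644370330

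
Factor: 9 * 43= 3^2*43^1 = 387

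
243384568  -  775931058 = - 532546490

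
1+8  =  9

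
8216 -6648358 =-6640142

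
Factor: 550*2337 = 2^1 * 3^1*5^2 *11^1*19^1*41^1=1285350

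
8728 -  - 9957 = 18685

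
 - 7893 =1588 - 9481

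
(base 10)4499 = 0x1193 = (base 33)44B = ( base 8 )10623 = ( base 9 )6148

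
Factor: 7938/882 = 9=3^2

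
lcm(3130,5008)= 25040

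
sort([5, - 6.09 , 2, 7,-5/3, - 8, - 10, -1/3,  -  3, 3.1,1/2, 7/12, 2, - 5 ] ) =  [-10, - 8, -6.09, - 5, - 3 , - 5/3, - 1/3, 1/2,7/12, 2,2,3.1,5, 7] 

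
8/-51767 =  - 8/51767 = - 0.00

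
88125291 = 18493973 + 69631318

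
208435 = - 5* ( - 41687)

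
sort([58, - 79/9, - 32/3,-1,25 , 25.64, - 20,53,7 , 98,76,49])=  [ - 20, - 32/3 , - 79/9, - 1, 7, 25,25.64,49, 53, 58,76,  98]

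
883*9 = 7947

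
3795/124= 30 + 75/124 = 30.60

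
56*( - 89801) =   -  5028856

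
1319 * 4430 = 5843170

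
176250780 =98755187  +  77495593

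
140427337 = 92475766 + 47951571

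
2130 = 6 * 355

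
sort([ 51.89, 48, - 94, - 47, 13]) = [ - 94, - 47,13,48 , 51.89 ] 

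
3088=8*386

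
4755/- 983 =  - 4755/983 = - 4.84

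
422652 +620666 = 1043318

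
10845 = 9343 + 1502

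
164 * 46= 7544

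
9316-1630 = 7686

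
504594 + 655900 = 1160494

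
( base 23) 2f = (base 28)25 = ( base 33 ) 1S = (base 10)61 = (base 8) 75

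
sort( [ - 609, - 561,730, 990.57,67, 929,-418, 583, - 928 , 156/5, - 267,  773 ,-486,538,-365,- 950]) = [ - 950,-928,  -  609, - 561, - 486, -418,-365,-267,156/5,67,  538,583,  730,  773,929,990.57] 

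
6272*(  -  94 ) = -589568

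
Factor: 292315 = 5^1*17^1 * 19^1 * 181^1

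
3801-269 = 3532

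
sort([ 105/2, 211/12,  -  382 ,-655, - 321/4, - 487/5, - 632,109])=[ - 655, - 632, -382, - 487/5 , - 321/4, 211/12, 105/2, 109 ] 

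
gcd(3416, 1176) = 56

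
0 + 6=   6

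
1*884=884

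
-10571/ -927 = 10571/927= 11.40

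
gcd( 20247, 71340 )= 3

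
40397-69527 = -29130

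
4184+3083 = 7267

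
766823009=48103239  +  718719770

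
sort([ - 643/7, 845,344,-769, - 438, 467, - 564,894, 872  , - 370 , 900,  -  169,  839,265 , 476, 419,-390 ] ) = [ -769, - 564,  -  438, - 390, - 370,  -  169, - 643/7,  265, 344,  419,467  ,  476, 839,  845, 872, 894, 900 ] 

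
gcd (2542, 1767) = 31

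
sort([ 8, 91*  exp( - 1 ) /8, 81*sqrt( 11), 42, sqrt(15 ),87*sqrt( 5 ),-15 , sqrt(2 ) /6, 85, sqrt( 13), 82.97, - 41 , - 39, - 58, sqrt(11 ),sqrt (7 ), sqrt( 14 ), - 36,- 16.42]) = [ - 58, - 41, - 39,- 36,- 16.42, - 15, sqrt(2 )/6, sqrt( 7 ),sqrt( 11),sqrt( 13), sqrt( 14 ), sqrt(15 ), 91*exp( - 1 )/8,  8, 42,82.97 , 85 , 87  *sqrt( 5), 81*sqrt( 11) ] 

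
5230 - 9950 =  - 4720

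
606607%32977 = 13021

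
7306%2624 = 2058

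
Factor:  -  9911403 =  - 3^4 * 122363^1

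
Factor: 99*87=8613 = 3^3*11^1*29^1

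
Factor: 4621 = 4621^1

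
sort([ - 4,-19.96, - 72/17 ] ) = [ - 19.96, - 72/17, - 4]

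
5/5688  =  5/5688 = 0.00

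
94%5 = 4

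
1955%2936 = 1955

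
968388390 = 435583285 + 532805105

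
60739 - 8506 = 52233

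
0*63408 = 0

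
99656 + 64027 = 163683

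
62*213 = 13206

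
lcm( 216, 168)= 1512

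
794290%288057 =218176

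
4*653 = 2612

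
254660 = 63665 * 4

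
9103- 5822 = 3281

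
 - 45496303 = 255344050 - 300840353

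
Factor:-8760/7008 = -2^(-2 )*5^1 = -5/4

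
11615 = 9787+1828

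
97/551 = 97/551  =  0.18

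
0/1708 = 0  =  0.00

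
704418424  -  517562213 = 186856211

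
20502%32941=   20502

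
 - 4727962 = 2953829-7681791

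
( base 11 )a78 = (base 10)1295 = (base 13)788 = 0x50f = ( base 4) 110033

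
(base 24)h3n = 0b10011010011111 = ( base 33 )92K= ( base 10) 9887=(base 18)1C95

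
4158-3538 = 620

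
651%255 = 141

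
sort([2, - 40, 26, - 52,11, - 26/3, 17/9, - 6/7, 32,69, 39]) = [ - 52, - 40,  -  26/3, - 6/7,17/9,2, 11,26,32, 39 , 69] 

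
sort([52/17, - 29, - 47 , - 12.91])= [-47, - 29, - 12.91,52/17 ] 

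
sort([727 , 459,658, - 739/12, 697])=[ - 739/12, 459, 658,697,727]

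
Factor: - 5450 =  -2^1*5^2*109^1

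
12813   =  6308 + 6505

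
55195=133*415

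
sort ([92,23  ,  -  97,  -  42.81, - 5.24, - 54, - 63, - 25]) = [ - 97, - 63 , - 54, - 42.81,  -  25, - 5.24,23, 92]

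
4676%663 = 35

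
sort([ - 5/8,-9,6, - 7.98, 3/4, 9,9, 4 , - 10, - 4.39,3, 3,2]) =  [-10,  -  9,-7.98,-4.39,-5/8,3/4, 2, 3, 3  ,  4,  6,9, 9 ] 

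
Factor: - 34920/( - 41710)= 36/43= 2^2*3^2*43^(  -  1)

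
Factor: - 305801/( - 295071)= 3^( - 1)*7^( - 1)*313^1*977^1*14051^ (-1 ) 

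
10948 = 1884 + 9064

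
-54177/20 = -54177/20 = - 2708.85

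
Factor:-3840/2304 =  -5/3 = - 3^( - 1 )*5^1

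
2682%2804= 2682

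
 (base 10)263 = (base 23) ba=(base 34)7P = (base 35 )7i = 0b100000111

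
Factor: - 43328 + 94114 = 50786 = 2^1*67^1*379^1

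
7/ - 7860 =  - 1 + 7853/7860 = -  0.00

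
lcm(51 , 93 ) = 1581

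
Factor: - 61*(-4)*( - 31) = - 2^2*31^1 * 61^1=-  7564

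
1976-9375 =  - 7399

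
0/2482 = 0 = 0.00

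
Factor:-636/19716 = - 31^( - 1 ) = - 1/31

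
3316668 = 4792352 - 1475684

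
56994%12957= 5166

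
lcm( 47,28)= 1316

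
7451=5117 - -2334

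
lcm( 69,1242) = 1242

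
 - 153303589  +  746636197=593332608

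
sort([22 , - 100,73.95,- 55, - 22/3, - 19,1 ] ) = [ - 100, - 55 , - 19,-22/3,1, 22, 73.95 ] 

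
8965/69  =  129+ 64/69  =  129.93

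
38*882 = 33516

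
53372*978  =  52197816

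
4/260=1/65= 0.02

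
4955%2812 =2143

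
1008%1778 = 1008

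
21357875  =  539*39625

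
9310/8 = 1163 + 3/4=1163.75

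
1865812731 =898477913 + 967334818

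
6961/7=994+3/7 = 994.43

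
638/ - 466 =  - 2 + 147/233 =- 1.37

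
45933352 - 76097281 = - 30163929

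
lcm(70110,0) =0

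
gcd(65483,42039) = 1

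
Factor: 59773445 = 5^1 * 17^1*703217^1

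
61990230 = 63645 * 974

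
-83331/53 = - 1573 + 38/53  =  - 1572.28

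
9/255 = 3/85 = 0.04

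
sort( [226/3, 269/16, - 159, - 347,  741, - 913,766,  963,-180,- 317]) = [ - 913, - 347, -317, - 180, - 159, 269/16,226/3, 741, 766 , 963] 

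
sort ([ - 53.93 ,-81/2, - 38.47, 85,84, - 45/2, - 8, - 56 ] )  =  [ - 56 ,-53.93, - 81/2, - 38.47,-45/2, - 8 , 84,85 ]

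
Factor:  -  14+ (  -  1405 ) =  - 3^1 * 11^1 *43^1=- 1419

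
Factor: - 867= - 3^1 * 17^2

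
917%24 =5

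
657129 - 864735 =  - 207606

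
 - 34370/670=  - 52  +  47/67 = -51.30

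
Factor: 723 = 3^1*241^1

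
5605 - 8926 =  - 3321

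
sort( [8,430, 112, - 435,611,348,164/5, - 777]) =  [ - 777,-435,  8,164/5, 112,348,  430, 611]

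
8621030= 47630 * 181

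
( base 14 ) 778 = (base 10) 1478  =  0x5c6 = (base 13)899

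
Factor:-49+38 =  - 11^1 = - 11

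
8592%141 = 132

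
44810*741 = 33204210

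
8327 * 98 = 816046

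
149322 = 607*246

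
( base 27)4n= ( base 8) 203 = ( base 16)83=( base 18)75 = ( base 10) 131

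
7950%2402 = 744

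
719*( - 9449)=-6793831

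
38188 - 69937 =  - 31749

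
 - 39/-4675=39/4675= 0.01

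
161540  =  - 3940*(-41)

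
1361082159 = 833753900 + 527328259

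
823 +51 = 874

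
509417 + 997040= 1506457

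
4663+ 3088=7751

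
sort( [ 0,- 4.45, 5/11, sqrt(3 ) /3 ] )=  [ - 4.45,0, 5/11,  sqrt(3)/3] 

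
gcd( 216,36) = 36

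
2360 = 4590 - 2230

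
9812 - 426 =9386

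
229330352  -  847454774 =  - 618124422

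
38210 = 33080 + 5130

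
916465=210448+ 706017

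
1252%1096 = 156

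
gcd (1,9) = 1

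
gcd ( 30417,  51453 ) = 3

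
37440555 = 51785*723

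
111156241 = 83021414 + 28134827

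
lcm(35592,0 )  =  0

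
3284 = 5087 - 1803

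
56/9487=56/9487 = 0.01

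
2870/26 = 1435/13 = 110.38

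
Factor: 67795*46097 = 5^1 * 7^1*13^1*31^1*149^1*1487^1= 3125146115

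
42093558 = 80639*522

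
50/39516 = 25/19758= 0.00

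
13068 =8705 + 4363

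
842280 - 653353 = 188927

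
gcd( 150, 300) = 150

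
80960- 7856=73104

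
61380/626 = 98 + 16/313 = 98.05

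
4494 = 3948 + 546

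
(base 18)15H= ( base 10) 431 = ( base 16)1af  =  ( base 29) EP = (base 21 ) kb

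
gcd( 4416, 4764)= 12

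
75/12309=25/4103=0.01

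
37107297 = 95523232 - 58415935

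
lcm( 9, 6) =18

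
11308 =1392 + 9916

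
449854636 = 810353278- 360498642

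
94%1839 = 94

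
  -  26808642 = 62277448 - 89086090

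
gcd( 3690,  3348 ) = 18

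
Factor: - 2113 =  -  2113^1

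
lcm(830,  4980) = 4980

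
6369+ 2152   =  8521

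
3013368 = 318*9476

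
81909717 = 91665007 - 9755290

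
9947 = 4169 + 5778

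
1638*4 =6552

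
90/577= 90/577  =  0.16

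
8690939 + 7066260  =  15757199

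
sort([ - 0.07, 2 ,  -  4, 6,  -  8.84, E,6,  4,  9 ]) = [-8.84, - 4, - 0.07,2,  E,4,6,6, 9 ] 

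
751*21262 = 15967762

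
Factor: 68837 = 19^1 * 3623^1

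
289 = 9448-9159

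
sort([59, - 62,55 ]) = [ - 62, 55,59] 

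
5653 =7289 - 1636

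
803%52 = 23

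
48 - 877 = -829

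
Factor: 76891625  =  5^3*31^1*19843^1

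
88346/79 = 1118+24/79= 1118.30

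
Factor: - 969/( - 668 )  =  2^(  -  2)*3^1*17^1*19^1*167^(  -  1) 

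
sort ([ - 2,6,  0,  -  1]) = [ - 2,-1,0,  6]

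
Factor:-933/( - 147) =311/49 = 7^( - 2)*311^1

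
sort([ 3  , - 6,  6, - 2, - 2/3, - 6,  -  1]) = [ - 6,-6,- 2, - 1, - 2/3, 3,6]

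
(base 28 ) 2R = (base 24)3b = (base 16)53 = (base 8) 123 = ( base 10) 83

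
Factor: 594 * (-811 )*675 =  - 2^1*3^6*5^2*11^1*811^1 = - 325170450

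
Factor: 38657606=2^1*13^1*821^1*1811^1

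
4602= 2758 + 1844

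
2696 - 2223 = 473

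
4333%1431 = 40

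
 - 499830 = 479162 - 978992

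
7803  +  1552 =9355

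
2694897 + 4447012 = 7141909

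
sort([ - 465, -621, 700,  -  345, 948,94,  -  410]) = [  -  621,  -  465, - 410, - 345, 94,700, 948 ]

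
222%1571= 222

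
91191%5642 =919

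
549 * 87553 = 48066597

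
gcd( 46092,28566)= 138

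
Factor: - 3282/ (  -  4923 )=2/3=2^1*3^(-1)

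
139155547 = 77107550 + 62047997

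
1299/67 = 1299/67 = 19.39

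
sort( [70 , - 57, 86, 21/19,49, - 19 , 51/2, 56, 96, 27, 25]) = [ - 57,-19,21/19, 25, 51/2,27,49, 56, 70,86,96]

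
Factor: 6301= 6301^1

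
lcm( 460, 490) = 22540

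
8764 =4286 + 4478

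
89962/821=109 + 473/821 = 109.58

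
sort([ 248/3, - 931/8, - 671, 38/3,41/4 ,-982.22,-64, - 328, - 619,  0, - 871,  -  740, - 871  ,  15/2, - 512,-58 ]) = [-982.22, - 871,  -  871, - 740, - 671, - 619, - 512, - 328, - 931/8, - 64, - 58 , 0,15/2, 41/4, 38/3,248/3 ] 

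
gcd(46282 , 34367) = 1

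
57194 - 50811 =6383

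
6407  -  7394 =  - 987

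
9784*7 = 68488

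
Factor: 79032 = 2^3*3^1 * 37^1*89^1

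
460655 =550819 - 90164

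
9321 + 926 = 10247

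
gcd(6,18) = 6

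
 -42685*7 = - 298795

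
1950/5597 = 1950/5597 = 0.35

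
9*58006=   522054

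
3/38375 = 3/38375 = 0.00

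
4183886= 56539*74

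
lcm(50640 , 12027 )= 962160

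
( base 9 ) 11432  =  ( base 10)7643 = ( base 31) 7th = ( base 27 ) AD2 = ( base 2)1110111011011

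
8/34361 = 8/34361  =  0.00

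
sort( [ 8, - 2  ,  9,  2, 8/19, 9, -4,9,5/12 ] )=[-4, - 2 , 5/12,8/19,2,8, 9, 9,9 ] 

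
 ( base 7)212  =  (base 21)52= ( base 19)5C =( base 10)107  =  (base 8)153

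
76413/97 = 787 + 74/97 = 787.76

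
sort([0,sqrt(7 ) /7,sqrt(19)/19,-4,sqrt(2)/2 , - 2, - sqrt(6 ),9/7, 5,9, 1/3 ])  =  [ -4,-sqrt(6) , - 2,0, sqrt( 19)/19, 1/3, sqrt(7) /7,sqrt(2)/2, 9/7, 5 , 9] 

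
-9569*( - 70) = 669830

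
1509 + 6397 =7906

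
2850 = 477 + 2373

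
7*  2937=20559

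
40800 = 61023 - 20223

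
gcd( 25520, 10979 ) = 1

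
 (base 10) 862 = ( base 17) 2GC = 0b1101011110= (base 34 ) PC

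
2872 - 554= 2318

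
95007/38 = 2500 + 7/38 = 2500.18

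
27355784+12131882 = 39487666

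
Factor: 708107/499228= 2^( - 2 )*137^( - 1)*439^1*911^( - 1) * 1613^1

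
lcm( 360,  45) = 360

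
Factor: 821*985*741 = 599235585 = 3^1*5^1*13^1*19^1 * 197^1*821^1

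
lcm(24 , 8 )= 24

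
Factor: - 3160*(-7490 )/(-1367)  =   - 2^4*5^2*7^1 * 79^1  *  107^1*1367^( - 1)  =  -23668400/1367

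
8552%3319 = 1914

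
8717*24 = 209208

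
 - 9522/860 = - 4761/430 = -11.07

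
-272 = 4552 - 4824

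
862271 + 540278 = 1402549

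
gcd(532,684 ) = 76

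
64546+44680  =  109226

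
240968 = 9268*26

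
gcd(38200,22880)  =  40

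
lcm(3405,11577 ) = 57885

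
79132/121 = 653 + 119/121 = 653.98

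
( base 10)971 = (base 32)ub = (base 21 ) 245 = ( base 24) 1GB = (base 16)3CB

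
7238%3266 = 706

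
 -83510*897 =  - 74908470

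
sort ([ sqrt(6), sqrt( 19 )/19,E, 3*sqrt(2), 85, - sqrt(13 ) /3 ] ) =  [-sqrt( 13 ) /3,  sqrt(19 ) /19,  sqrt( 6),E,3 * sqrt(2),85 ]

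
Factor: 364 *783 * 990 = 282161880 = 2^3 * 3^5*5^1*7^1*11^1*13^1*29^1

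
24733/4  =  24733/4 = 6183.25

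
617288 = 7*88184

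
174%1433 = 174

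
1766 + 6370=8136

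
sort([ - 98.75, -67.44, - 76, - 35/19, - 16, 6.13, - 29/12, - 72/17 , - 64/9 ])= [ - 98.75, - 76, - 67.44, - 16, - 64/9, - 72/17, - 29/12,-35/19, 6.13 ]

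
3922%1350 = 1222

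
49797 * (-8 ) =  - 398376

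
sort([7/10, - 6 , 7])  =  [ - 6 , 7/10, 7]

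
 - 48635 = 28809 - 77444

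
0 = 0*867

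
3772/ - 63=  - 60 + 8/63 = -  59.87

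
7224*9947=71857128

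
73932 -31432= 42500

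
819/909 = 91/101 = 0.90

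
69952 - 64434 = 5518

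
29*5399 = 156571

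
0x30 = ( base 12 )40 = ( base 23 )22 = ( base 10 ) 48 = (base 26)1m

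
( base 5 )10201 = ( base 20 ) 1DG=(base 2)1010100100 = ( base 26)100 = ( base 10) 676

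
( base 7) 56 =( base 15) 2B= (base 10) 41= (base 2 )101001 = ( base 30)1B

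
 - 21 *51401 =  - 1079421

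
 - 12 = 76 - 88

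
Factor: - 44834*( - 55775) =2500616350 = 2^1*5^2*23^1 * 29^1 * 97^1*773^1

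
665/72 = 9+17/72 = 9.24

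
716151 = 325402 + 390749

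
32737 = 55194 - 22457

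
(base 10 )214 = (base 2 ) 11010110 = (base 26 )86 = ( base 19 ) b5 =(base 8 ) 326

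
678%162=30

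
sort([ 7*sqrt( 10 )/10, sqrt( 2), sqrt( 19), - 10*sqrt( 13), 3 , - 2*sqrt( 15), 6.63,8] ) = [ -10*sqrt( 13 ), - 2*sqrt( 15), sqrt( 2),  7 * sqrt( 10)/10,3, sqrt( 19 ),6.63,8 ]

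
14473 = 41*353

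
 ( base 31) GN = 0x207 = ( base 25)kj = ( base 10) 519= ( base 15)249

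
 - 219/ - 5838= 73/1946 =0.04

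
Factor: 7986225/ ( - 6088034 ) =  - 2^( - 1)*3^1*5^2*13^1*8191^1 * 3044017^( - 1 )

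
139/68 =139/68 = 2.04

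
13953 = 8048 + 5905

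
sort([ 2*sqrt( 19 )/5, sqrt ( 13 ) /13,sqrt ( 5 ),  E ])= [ sqrt (13)/13 , 2*sqrt( 19 ) /5,sqrt(5 ),  E ]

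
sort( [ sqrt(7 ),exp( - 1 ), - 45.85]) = [  -  45.85, exp(-1 ),sqrt(7 )]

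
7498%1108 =850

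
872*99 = 86328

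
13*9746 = 126698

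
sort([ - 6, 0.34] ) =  [-6, 0.34] 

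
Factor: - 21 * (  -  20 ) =2^2*3^1 * 5^1*7^1 = 420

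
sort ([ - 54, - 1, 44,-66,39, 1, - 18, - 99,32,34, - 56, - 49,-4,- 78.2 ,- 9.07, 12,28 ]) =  [ - 99, - 78.2, - 66, - 56,-54, - 49, - 18, - 9.07, - 4, - 1 , 1,12,28, 32,34,39, 44] 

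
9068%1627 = 933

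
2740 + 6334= 9074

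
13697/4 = 13697/4 = 3424.25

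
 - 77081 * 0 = 0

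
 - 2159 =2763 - 4922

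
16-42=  -26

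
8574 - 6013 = 2561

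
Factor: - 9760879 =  - 853^1*11443^1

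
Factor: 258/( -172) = - 2^( - 1)*3^1=- 3/2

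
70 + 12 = 82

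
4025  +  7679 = 11704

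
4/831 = 4/831=0.00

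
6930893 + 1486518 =8417411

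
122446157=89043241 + 33402916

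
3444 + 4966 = 8410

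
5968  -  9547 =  - 3579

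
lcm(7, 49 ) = 49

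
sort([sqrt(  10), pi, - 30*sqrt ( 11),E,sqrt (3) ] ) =[ - 30 * sqrt( 11), sqrt(3) , E,pi,sqrt( 10)] 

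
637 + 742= 1379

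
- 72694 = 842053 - 914747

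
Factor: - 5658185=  - 5^1 * 13^1 *87049^1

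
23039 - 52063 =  - 29024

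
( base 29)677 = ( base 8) 12210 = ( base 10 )5256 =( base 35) 4a6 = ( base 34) 4ik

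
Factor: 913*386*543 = 191362974 = 2^1*3^1 * 11^1*83^1*181^1*193^1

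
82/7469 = 82/7469 =0.01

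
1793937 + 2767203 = 4561140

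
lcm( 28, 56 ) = 56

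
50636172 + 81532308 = 132168480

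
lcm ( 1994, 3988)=3988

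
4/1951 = 4/1951 = 0.00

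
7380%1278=990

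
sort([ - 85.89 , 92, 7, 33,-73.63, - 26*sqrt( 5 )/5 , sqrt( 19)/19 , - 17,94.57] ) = [ - 85.89, - 73.63, - 17 , - 26*sqrt( 5)/5, sqrt(19 )/19,7 , 33, 92,94.57]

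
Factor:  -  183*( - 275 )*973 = 48966225= 3^1*5^2*7^1*11^1*61^1 * 139^1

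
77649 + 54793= 132442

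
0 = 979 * 0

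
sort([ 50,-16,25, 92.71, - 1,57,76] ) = [-16, - 1,25, 50,57, 76,92.71] 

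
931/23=931/23 = 40.48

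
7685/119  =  64+69/119 = 64.58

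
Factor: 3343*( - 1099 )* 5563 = - 7^1*157^1*3343^1*5563^1 = - 20438222791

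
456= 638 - 182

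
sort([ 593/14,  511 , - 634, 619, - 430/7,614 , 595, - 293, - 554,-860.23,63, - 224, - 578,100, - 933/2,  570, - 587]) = [ - 860.23, - 634, - 587, - 578, - 554,-933/2, - 293 , - 224, - 430/7,593/14,  63,  100,511,  570,595,  614,619]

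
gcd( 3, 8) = 1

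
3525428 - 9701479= - 6176051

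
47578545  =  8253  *5765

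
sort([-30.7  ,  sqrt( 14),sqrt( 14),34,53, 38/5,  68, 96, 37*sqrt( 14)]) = [ - 30.7, sqrt(14 ) , sqrt( 14 ), 38/5, 34,53, 68 , 96, 37*sqrt( 14) ]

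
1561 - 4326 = -2765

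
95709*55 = 5263995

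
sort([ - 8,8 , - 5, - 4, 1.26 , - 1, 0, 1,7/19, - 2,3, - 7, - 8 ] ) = [ - 8  , -8, - 7, - 5,-4, - 2, - 1,  0,7/19, 1, 1.26 , 3,8 ] 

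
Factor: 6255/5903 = 3^2 * 5^1 * 139^1*5903^( - 1 )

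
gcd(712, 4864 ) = 8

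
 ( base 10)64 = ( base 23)2I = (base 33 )1v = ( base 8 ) 100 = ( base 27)2a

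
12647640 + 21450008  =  34097648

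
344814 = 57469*6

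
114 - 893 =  - 779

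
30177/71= 30177/71=425.03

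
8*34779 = 278232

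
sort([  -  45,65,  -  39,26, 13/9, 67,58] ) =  [ - 45,-39, 13/9,  26,58 , 65, 67]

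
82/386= 41/193 = 0.21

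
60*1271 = 76260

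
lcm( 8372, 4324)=393484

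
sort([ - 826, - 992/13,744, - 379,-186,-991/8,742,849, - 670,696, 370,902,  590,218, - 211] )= [ - 826, - 670, - 379, - 211, - 186, - 991/8,-992/13, 218, 370, 590, 696, 742, 744,  849, 902] 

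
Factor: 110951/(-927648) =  - 2^( - 5) *3^( - 2 )*3221^( - 1)*110951^1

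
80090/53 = 1511  +  7/53 = 1511.13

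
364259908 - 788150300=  - 423890392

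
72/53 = 1 + 19/53 = 1.36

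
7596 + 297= 7893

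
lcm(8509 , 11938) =799846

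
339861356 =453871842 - 114010486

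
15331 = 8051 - - 7280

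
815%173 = 123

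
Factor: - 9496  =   - 2^3*1187^1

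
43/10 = 43/10 = 4.30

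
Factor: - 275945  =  -5^1*229^1*241^1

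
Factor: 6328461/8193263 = 3^1 * 13^ ( - 1)*43^(-1 )*883^1 * 2389^1*14657^( - 1 ) 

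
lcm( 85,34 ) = 170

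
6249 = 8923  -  2674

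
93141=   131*711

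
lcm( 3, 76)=228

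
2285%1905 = 380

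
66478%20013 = 6439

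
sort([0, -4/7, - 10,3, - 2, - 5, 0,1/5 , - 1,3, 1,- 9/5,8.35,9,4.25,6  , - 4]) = [-10,-5, - 4, - 2 , - 9/5, - 1, - 4/7, 0,0,1/5, 1,3,3,4.25 , 6,8.35 , 9 ] 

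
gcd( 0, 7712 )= 7712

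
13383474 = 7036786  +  6346688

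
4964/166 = 2482/83= 29.90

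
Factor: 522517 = 522517^1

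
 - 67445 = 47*( - 1435)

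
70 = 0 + 70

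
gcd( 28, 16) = 4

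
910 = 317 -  - 593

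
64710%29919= 4872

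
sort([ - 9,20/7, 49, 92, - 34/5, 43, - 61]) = [-61,  -  9, - 34/5 , 20/7,43,49,92] 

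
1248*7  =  8736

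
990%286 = 132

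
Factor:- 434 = - 2^1*7^1 *31^1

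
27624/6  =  4604 = 4604.00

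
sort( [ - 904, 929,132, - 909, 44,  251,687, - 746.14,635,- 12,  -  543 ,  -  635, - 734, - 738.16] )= [ - 909, - 904, - 746.14, - 738.16,  -  734, - 635, - 543 , - 12, 44, 132, 251, 635, 687 , 929]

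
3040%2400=640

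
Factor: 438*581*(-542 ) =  - 2^2*3^1*  7^1*73^1*83^1*271^1 = - 137927076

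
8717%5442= 3275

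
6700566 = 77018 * 87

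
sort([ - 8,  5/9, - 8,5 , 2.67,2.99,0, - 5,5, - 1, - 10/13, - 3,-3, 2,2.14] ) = [ - 8, - 8 , - 5, - 3, - 3, - 1, - 10/13,0,5/9 , 2,2.14,2.67, 2.99,5,5]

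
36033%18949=17084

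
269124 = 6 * 44854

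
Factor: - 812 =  - 2^2* 7^1*29^1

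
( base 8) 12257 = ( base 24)94f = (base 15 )1880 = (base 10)5295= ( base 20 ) D4F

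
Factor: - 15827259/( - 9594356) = 2^( - 2)*3^1 * 7^1 * 577^( - 1)*4157^ ( - 1) *753679^1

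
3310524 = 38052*87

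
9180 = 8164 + 1016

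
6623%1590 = 263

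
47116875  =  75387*625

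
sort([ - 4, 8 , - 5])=[ - 5, - 4, 8 ] 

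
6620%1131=965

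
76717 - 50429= 26288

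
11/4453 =11/4453 = 0.00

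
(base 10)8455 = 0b10000100000111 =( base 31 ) 8on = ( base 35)6VK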